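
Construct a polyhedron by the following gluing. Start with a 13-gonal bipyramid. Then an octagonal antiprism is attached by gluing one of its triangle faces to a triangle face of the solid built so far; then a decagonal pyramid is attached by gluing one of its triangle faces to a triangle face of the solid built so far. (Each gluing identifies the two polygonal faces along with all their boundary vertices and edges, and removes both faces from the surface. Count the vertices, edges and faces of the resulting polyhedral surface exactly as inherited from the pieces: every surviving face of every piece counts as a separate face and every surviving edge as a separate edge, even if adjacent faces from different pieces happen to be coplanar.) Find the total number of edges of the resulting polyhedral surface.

85

A 13-gonal bipyramid: V=15, E=39, F=26.
Attach an octagonal antiprism (V=16, E=32, F=18) along a 3-gon: merge 3 vertices and 3 edges, delete both glued faces → V=28, E=68, F=42.
Attach a decagonal pyramid (V=11, E=20, F=11) along a 3-gon: merge 3 vertices and 3 edges, delete both glued faces → V=36, E=85, F=51.
Check: V − E + F = 36 − 85 + 51 = 2.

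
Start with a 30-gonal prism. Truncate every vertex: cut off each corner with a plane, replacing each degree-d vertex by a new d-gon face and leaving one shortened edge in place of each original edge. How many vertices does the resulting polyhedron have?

The base solid has V = 60, E = 90, F = 32.
Truncation replaces each original edge-end by a new vertex, so V′ = 2E = 180.
Each original edge survives, and each old vertex of degree d contributes d new edges; summing degrees gives Σd = 2E, so E′ = E + 2E = 3E = 270.
Each original face survives and each original vertex becomes one new face: F′ = F + V = 92.

180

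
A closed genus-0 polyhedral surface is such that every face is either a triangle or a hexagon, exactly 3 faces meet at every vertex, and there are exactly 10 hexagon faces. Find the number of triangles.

4

Let x be the number of triangles; then F = 10 + x.
Edge–face incidences: 2E = 6·10 + 3·x = 60 + 3x.
Every vertex has degree 3, so 3V = 2E.
Euler: V − E + F = 2 ⇒ (2E)/3 − E + (10 + x) = 2.
Multiply by 6: 2·(2E) − 3·(2E) + 6·(10 + x) = 12, i.e. 60 + 6x − (60 + 3x) = 12.
Collecting terms: 3x = 12, so x = 4.
Then 2E = 60 + 3·4 = 72, so E = 36, V = 2E/3 = 24, F = 10 + 4 = 14.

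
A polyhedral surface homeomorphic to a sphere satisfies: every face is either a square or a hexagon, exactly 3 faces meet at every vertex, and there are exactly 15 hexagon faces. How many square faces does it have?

6

Let x be the number of squares; then F = 15 + x.
Edge–face incidences: 2E = 6·15 + 4·x = 90 + 4x.
Every vertex has degree 3, so 3V = 2E.
Euler: V − E + F = 2 ⇒ (2E)/3 − E + (15 + x) = 2.
Multiply by 6: 2·(2E) − 3·(2E) + 6·(15 + x) = 12, i.e. 90 + 6x − (90 + 4x) = 12.
Collecting terms: 2x = 12, so x = 6.
Then 2E = 90 + 4·6 = 114, so E = 57, V = 2E/3 = 38, F = 15 + 6 = 21.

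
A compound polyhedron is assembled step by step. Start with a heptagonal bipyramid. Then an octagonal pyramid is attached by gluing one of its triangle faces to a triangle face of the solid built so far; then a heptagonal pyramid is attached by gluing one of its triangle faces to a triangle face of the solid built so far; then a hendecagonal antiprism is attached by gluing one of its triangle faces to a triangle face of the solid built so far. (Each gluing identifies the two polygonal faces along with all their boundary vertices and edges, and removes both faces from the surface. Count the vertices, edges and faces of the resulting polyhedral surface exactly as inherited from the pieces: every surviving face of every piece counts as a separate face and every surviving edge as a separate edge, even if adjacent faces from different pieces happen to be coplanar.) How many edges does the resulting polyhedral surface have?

86

A heptagonal bipyramid: V=9, E=21, F=14.
Attach an octagonal pyramid (V=9, E=16, F=9) along a 3-gon: merge 3 vertices and 3 edges, delete both glued faces → V=15, E=34, F=21.
Attach a heptagonal pyramid (V=8, E=14, F=8) along a 3-gon: merge 3 vertices and 3 edges, delete both glued faces → V=20, E=45, F=27.
Attach a hendecagonal antiprism (V=22, E=44, F=24) along a 3-gon: merge 3 vertices and 3 edges, delete both glued faces → V=39, E=86, F=49.
Check: V − E + F = 39 − 86 + 49 = 2.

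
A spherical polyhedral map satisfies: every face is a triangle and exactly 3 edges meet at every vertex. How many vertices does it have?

4

Each face has 3 edges and each edge borders two faces, so 2E = 3F.
Each vertex has degree 3, so 3V = 2E and hence V = 3F/3.
Euler: V − E + F = 2 ⇒ (3F/3) − (3F/2) + F = 2.
Multiply by 6: (6 − 9 + 6)F = 12, i.e. 3F = 12.
So F = 4, E = 3·4/2 = 6, V = 3·4/3 = 4.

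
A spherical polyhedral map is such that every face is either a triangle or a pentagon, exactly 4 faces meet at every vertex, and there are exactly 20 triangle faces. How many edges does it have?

60

Let x be the number of pentagons; then F = 20 + x.
Edge–face incidences: 2E = 3·20 + 5·x = 60 + 5x.
Every vertex has degree 4, so 4V = 2E.
Euler: V − E + F = 2 ⇒ (2E)/4 − E + (20 + x) = 2.
Multiply by 8: 2·(2E) − 4·(2E) + 8·(20 + x) = 16, i.e. 160 + 8x − 2·(60 + 5x) = 16.
Collecting terms: −2x + 40 = 16, so −2x = −24, so x = 12.
Then 2E = 60 + 5·12 = 120, so E = 60, V = 2E/4 = 30, F = 20 + 12 = 32.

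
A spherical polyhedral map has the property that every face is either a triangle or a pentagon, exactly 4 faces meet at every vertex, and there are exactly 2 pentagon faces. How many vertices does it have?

Let x be the number of triangles; then F = 2 + x.
Edge–face incidences: 2E = 5·2 + 3·x = 10 + 3x.
Every vertex has degree 4, so 4V = 2E.
Euler: V − E + F = 2 ⇒ (2E)/4 − E + (2 + x) = 2.
Multiply by 8: 2·(2E) − 4·(2E) + 8·(2 + x) = 16, i.e. 16 + 8x − 2·(10 + 3x) = 16.
Collecting terms: 2x − 4 = 16, so 2x = 20, so x = 10.
Then 2E = 10 + 3·10 = 40, so E = 20, V = 2E/4 = 10, F = 2 + 10 = 12.

10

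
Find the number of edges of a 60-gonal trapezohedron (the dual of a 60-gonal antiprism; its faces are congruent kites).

240

The n-trapezohedron (dual of the n-antiprism) has V = 2·60 + 2 = 122, E = 4·60 = 240, F = 2·60 = 120.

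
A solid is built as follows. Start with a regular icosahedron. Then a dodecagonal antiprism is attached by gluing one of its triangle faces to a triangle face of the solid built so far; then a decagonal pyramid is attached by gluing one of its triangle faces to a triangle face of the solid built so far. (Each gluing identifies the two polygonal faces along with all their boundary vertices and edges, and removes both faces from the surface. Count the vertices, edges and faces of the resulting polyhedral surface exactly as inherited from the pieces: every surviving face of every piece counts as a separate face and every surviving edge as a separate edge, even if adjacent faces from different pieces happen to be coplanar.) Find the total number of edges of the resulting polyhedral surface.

A regular icosahedron: V=12, E=30, F=20.
Attach a dodecagonal antiprism (V=24, E=48, F=26) along a 3-gon: merge 3 vertices and 3 edges, delete both glued faces → V=33, E=75, F=44.
Attach a decagonal pyramid (V=11, E=20, F=11) along a 3-gon: merge 3 vertices and 3 edges, delete both glued faces → V=41, E=92, F=53.
Check: V − E + F = 41 − 92 + 53 = 2.

92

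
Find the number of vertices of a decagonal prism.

20

A prism on an n-gon has two n-gon bases and n rectangular sides: V = 2·10 = 20, E = 3·10 = 30, F = 10 + 2 = 12.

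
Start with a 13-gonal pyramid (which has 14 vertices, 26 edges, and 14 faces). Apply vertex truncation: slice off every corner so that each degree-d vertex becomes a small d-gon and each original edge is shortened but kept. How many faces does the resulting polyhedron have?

28

Truncation replaces each original edge-end by a new vertex, so V′ = 2E = 52.
Each original edge survives, and each old vertex of degree d contributes d new edges; summing degrees gives Σd = 2E, so E′ = E + 2E = 3E = 78.
Each original face survives and each original vertex becomes one new face: F′ = F + V = 28.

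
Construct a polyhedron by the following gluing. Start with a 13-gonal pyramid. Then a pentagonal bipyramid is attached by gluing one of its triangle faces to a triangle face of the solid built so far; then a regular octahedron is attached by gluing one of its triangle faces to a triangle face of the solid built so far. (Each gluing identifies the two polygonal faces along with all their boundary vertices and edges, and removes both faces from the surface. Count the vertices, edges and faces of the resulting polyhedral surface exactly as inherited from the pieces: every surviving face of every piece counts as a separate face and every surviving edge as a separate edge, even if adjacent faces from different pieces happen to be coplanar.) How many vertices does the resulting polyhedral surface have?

21

A 13-gonal pyramid: V=14, E=26, F=14.
Attach a pentagonal bipyramid (V=7, E=15, F=10) along a 3-gon: merge 3 vertices and 3 edges, delete both glued faces → V=18, E=38, F=22.
Attach a regular octahedron (V=6, E=12, F=8) along a 3-gon: merge 3 vertices and 3 edges, delete both glued faces → V=21, E=47, F=28.
Check: V − E + F = 21 − 47 + 28 = 2.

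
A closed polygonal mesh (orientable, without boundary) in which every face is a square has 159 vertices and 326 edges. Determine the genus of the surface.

Every face is a square and each edge borders two faces, so 4F = 2·326, giving F = 163.
χ = V − E + F = 159 − 326 + 163 = -4.
For a closed orientable surface χ = 2 − 2g, so g = (2 − (-4))/2 = 3.

3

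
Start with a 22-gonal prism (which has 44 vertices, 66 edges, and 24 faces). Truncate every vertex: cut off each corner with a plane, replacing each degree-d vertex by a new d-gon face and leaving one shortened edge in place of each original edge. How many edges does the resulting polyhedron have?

198

Truncation replaces each original edge-end by a new vertex, so V′ = 2E = 132.
Each original edge survives, and each old vertex of degree d contributes d new edges; summing degrees gives Σd = 2E, so E′ = E + 2E = 3E = 198.
Each original face survives and each original vertex becomes one new face: F′ = F + V = 68.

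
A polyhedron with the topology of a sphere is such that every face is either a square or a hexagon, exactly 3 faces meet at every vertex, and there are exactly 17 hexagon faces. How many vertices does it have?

42

Let x be the number of squares; then F = 17 + x.
Edge–face incidences: 2E = 6·17 + 4·x = 102 + 4x.
Every vertex has degree 3, so 3V = 2E.
Euler: V − E + F = 2 ⇒ (2E)/3 − E + (17 + x) = 2.
Multiply by 6: 2·(2E) − 3·(2E) + 6·(17 + x) = 12, i.e. 102 + 6x − (102 + 4x) = 12.
Collecting terms: 2x = 12, so x = 6.
Then 2E = 102 + 4·6 = 126, so E = 63, V = 2E/3 = 42, F = 17 + 6 = 23.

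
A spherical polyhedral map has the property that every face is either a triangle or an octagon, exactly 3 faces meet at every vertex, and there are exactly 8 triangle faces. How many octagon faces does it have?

6

Let x be the number of octagons; then F = 8 + x.
Edge–face incidences: 2E = 3·8 + 8·x = 24 + 8x.
Every vertex has degree 3, so 3V = 2E.
Euler: V − E + F = 2 ⇒ (2E)/3 − E + (8 + x) = 2.
Multiply by 6: 2·(2E) − 3·(2E) + 6·(8 + x) = 12, i.e. 48 + 6x − (24 + 8x) = 12.
Collecting terms: −2x + 24 = 12, so −2x = −12, so x = 6.
Then 2E = 24 + 8·6 = 72, so E = 36, V = 2E/3 = 24, F = 8 + 6 = 14.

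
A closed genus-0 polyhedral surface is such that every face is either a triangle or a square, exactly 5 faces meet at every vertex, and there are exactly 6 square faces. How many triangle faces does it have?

Let x be the number of triangles; then F = 6 + x.
Edge–face incidences: 2E = 4·6 + 3·x = 24 + 3x.
Every vertex has degree 5, so 5V = 2E.
Euler: V − E + F = 2 ⇒ (2E)/5 − E + (6 + x) = 2.
Multiply by 10: 2·(2E) − 5·(2E) + 10·(6 + x) = 20, i.e. 60 + 10x − 3·(24 + 3x) = 20.
Collecting terms: x − 12 = 20, so x = 32.
Then 2E = 24 + 3·32 = 120, so E = 60, V = 2E/5 = 24, F = 6 + 32 = 38.

32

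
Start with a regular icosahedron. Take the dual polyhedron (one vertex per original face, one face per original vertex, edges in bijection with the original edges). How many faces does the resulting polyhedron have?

12

The base solid has V = 12, E = 30, F = 20.
The dual swaps V and F and preserves E: V′ = F = 20, E′ = E = 30, F′ = V = 12.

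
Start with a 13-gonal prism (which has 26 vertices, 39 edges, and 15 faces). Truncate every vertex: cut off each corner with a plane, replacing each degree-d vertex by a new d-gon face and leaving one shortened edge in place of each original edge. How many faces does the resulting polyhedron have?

41

Truncation replaces each original edge-end by a new vertex, so V′ = 2E = 78.
Each original edge survives, and each old vertex of degree d contributes d new edges; summing degrees gives Σd = 2E, so E′ = E + 2E = 3E = 117.
Each original face survives and each original vertex becomes one new face: F′ = F + V = 41.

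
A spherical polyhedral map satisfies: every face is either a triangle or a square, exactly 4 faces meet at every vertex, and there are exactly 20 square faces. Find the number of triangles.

Let x be the number of triangles; then F = 20 + x.
Edge–face incidences: 2E = 4·20 + 3·x = 80 + 3x.
Every vertex has degree 4, so 4V = 2E.
Euler: V − E + F = 2 ⇒ (2E)/4 − E + (20 + x) = 2.
Multiply by 8: 2·(2E) − 4·(2E) + 8·(20 + x) = 16, i.e. 160 + 8x − 2·(80 + 3x) = 16.
Collecting terms: 2x = 16, so x = 8.
Then 2E = 80 + 3·8 = 104, so E = 52, V = 2E/4 = 26, F = 20 + 8 = 28.

8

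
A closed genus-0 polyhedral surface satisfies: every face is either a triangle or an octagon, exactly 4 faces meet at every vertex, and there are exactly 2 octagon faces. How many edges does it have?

32

Let x be the number of triangles; then F = 2 + x.
Edge–face incidences: 2E = 8·2 + 3·x = 16 + 3x.
Every vertex has degree 4, so 4V = 2E.
Euler: V − E + F = 2 ⇒ (2E)/4 − E + (2 + x) = 2.
Multiply by 8: 2·(2E) − 4·(2E) + 8·(2 + x) = 16, i.e. 16 + 8x − 2·(16 + 3x) = 16.
Collecting terms: 2x − 16 = 16, so 2x = 32, so x = 16.
Then 2E = 16 + 3·16 = 64, so E = 32, V = 2E/4 = 16, F = 2 + 16 = 18.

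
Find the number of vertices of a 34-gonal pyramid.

35

A pyramid on an n-gon base has one n-gon and n triangles: V = 34 + 1 = 35, E = 2·34 = 68, F = 34 + 1 = 35.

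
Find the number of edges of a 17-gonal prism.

51

A prism on an n-gon has two n-gon bases and n rectangular sides: V = 2·17 = 34, E = 3·17 = 51, F = 17 + 2 = 19.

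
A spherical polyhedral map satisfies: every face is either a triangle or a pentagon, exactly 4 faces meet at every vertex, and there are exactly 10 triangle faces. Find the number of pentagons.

Let x be the number of pentagons; then F = 10 + x.
Edge–face incidences: 2E = 3·10 + 5·x = 30 + 5x.
Every vertex has degree 4, so 4V = 2E.
Euler: V − E + F = 2 ⇒ (2E)/4 − E + (10 + x) = 2.
Multiply by 8: 2·(2E) − 4·(2E) + 8·(10 + x) = 16, i.e. 80 + 8x − 2·(30 + 5x) = 16.
Collecting terms: −2x + 20 = 16, so −2x = −4, so x = 2.
Then 2E = 30 + 5·2 = 40, so E = 20, V = 2E/4 = 10, F = 10 + 2 = 12.

2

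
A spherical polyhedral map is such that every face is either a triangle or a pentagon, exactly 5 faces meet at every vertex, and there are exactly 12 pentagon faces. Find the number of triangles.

Let x be the number of triangles; then F = 12 + x.
Edge–face incidences: 2E = 5·12 + 3·x = 60 + 3x.
Every vertex has degree 5, so 5V = 2E.
Euler: V − E + F = 2 ⇒ (2E)/5 − E + (12 + x) = 2.
Multiply by 10: 2·(2E) − 5·(2E) + 10·(12 + x) = 20, i.e. 120 + 10x − 3·(60 + 3x) = 20.
Collecting terms: x − 60 = 20, so x = 80.
Then 2E = 60 + 3·80 = 300, so E = 150, V = 2E/5 = 60, F = 12 + 80 = 92.

80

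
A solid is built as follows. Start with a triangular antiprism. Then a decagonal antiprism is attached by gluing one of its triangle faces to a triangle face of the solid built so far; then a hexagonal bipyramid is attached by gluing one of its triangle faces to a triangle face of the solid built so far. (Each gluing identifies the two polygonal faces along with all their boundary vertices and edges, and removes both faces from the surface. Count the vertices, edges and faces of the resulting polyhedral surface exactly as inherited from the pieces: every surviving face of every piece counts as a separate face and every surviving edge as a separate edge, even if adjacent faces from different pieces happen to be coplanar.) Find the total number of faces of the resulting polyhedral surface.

38

A triangular antiprism: V=6, E=12, F=8.
Attach a decagonal antiprism (V=20, E=40, F=22) along a 3-gon: merge 3 vertices and 3 edges, delete both glued faces → V=23, E=49, F=28.
Attach a hexagonal bipyramid (V=8, E=18, F=12) along a 3-gon: merge 3 vertices and 3 edges, delete both glued faces → V=28, E=64, F=38.
Check: V − E + F = 28 − 64 + 38 = 2.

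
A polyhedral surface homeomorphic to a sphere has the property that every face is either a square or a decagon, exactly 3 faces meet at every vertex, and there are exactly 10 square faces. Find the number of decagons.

2

Let x be the number of decagons; then F = 10 + x.
Edge–face incidences: 2E = 4·10 + 10·x = 40 + 10x.
Every vertex has degree 3, so 3V = 2E.
Euler: V − E + F = 2 ⇒ (2E)/3 − E + (10 + x) = 2.
Multiply by 6: 2·(2E) − 3·(2E) + 6·(10 + x) = 12, i.e. 60 + 6x − (40 + 10x) = 12.
Collecting terms: −4x + 20 = 12, so −4x = −8, so x = 2.
Then 2E = 40 + 10·2 = 60, so E = 30, V = 2E/3 = 20, F = 10 + 2 = 12.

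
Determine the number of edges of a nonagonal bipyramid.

27

A bipyramid over an n-gon has 2n triangular faces and n + 2 vertices: V = 9 + 2 = 11, E = 3·9 = 27, F = 2·9 = 18.
Check: V − E + F = 11 − 27 + 18 = 2.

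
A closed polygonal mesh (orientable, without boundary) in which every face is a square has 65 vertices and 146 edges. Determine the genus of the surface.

5

Every face is a square and each edge borders two faces, so 4F = 2·146, giving F = 73.
χ = V − E + F = 65 − 146 + 73 = -8.
For a closed orientable surface χ = 2 − 2g, so g = (2 − (-8))/2 = 5.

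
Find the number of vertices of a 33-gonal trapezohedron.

The n-trapezohedron (dual of the n-antiprism) has V = 2·33 + 2 = 68, E = 4·33 = 132, F = 2·33 = 66.
Check: V − E + F = 68 − 132 + 66 = 2.

68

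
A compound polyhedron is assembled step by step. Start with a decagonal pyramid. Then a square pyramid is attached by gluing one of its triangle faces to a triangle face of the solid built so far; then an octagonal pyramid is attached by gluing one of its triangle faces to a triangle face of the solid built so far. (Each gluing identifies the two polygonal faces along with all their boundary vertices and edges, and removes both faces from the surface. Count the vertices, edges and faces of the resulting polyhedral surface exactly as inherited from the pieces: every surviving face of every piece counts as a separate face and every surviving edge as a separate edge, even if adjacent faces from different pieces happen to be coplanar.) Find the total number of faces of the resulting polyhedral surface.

A decagonal pyramid: V=11, E=20, F=11.
Attach a square pyramid (V=5, E=8, F=5) along a 3-gon: merge 3 vertices and 3 edges, delete both glued faces → V=13, E=25, F=14.
Attach an octagonal pyramid (V=9, E=16, F=9) along a 3-gon: merge 3 vertices and 3 edges, delete both glued faces → V=19, E=38, F=21.
Check: V − E + F = 19 − 38 + 21 = 2.

21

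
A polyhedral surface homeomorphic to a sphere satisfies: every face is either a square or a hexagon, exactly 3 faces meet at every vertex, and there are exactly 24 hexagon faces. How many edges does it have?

84

Let x be the number of squares; then F = 24 + x.
Edge–face incidences: 2E = 6·24 + 4·x = 144 + 4x.
Every vertex has degree 3, so 3V = 2E.
Euler: V − E + F = 2 ⇒ (2E)/3 − E + (24 + x) = 2.
Multiply by 6: 2·(2E) − 3·(2E) + 6·(24 + x) = 12, i.e. 144 + 6x − (144 + 4x) = 12.
Collecting terms: 2x = 12, so x = 6.
Then 2E = 144 + 4·6 = 168, so E = 84, V = 2E/3 = 56, F = 24 + 6 = 30.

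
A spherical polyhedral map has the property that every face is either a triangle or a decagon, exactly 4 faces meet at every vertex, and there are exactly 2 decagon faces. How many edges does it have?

40

Let x be the number of triangles; then F = 2 + x.
Edge–face incidences: 2E = 10·2 + 3·x = 20 + 3x.
Every vertex has degree 4, so 4V = 2E.
Euler: V − E + F = 2 ⇒ (2E)/4 − E + (2 + x) = 2.
Multiply by 8: 2·(2E) − 4·(2E) + 8·(2 + x) = 16, i.e. 16 + 8x − 2·(20 + 3x) = 16.
Collecting terms: 2x − 24 = 16, so 2x = 40, so x = 20.
Then 2E = 20 + 3·20 = 80, so E = 40, V = 2E/4 = 20, F = 2 + 20 = 22.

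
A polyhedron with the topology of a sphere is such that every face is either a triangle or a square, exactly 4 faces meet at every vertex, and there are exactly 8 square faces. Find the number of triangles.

8

Let x be the number of triangles; then F = 8 + x.
Edge–face incidences: 2E = 4·8 + 3·x = 32 + 3x.
Every vertex has degree 4, so 4V = 2E.
Euler: V − E + F = 2 ⇒ (2E)/4 − E + (8 + x) = 2.
Multiply by 8: 2·(2E) − 4·(2E) + 8·(8 + x) = 16, i.e. 64 + 8x − 2·(32 + 3x) = 16.
Collecting terms: 2x = 16, so x = 8.
Then 2E = 32 + 3·8 = 56, so E = 28, V = 2E/4 = 14, F = 8 + 8 = 16.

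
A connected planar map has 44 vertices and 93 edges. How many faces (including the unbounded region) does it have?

51

Euler's formula for a connected plane graph: V − E + F = 2, so F = 2 − 44 + 93 = 51.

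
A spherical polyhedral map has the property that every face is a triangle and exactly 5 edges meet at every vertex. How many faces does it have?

Each face has 3 edges and each edge borders two faces, so 2E = 3F.
Each vertex has degree 5, so 5V = 2E and hence V = 3F/5.
Euler: V − E + F = 2 ⇒ (3F/5) − (3F/2) + F = 2.
Multiply by 10: (6 − 15 + 10)F = 20, i.e. 1F = 20.
So F = 20, E = 3·20/2 = 30, V = 3·20/5 = 12.

20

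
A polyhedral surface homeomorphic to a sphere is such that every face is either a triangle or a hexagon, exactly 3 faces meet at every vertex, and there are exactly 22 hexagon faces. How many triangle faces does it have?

4

Let x be the number of triangles; then F = 22 + x.
Edge–face incidences: 2E = 6·22 + 3·x = 132 + 3x.
Every vertex has degree 3, so 3V = 2E.
Euler: V − E + F = 2 ⇒ (2E)/3 − E + (22 + x) = 2.
Multiply by 6: 2·(2E) − 3·(2E) + 6·(22 + x) = 12, i.e. 132 + 6x − (132 + 3x) = 12.
Collecting terms: 3x = 12, so x = 4.
Then 2E = 132 + 3·4 = 144, so E = 72, V = 2E/3 = 48, F = 22 + 4 = 26.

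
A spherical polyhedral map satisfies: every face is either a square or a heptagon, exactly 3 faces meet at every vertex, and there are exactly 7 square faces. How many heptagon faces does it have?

Let x be the number of heptagons; then F = 7 + x.
Edge–face incidences: 2E = 4·7 + 7·x = 28 + 7x.
Every vertex has degree 3, so 3V = 2E.
Euler: V − E + F = 2 ⇒ (2E)/3 − E + (7 + x) = 2.
Multiply by 6: 2·(2E) − 3·(2E) + 6·(7 + x) = 12, i.e. 42 + 6x − (28 + 7x) = 12.
Collecting terms: −x + 14 = 12, so −x = −2, so x = 2.
Then 2E = 28 + 7·2 = 42, so E = 21, V = 2E/3 = 14, F = 7 + 2 = 9.

2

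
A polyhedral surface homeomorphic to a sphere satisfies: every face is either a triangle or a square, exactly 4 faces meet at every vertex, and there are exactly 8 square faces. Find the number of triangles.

Let x be the number of triangles; then F = 8 + x.
Edge–face incidences: 2E = 4·8 + 3·x = 32 + 3x.
Every vertex has degree 4, so 4V = 2E.
Euler: V − E + F = 2 ⇒ (2E)/4 − E + (8 + x) = 2.
Multiply by 8: 2·(2E) − 4·(2E) + 8·(8 + x) = 16, i.e. 64 + 8x − 2·(32 + 3x) = 16.
Collecting terms: 2x = 16, so x = 8.
Then 2E = 32 + 3·8 = 56, so E = 28, V = 2E/4 = 14, F = 8 + 8 = 16.

8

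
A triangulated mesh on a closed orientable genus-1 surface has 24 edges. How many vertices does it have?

8

χ = 2 − 2·1 = 0, and every face is a triangle so 3F = 2E.
F = 2E/3 = 16. Then V = 0 + E − F = 0 + 24 − 16 = 8.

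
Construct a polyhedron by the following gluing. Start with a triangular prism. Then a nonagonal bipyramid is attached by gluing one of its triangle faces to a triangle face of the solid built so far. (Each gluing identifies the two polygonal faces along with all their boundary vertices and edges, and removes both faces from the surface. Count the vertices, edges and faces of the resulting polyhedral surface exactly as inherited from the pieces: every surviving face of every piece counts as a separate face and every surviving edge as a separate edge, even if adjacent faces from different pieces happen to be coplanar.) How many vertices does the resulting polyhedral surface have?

A triangular prism: V=6, E=9, F=5.
Attach a nonagonal bipyramid (V=11, E=27, F=18) along a 3-gon: merge 3 vertices and 3 edges, delete both glued faces → V=14, E=33, F=21.
Check: V − E + F = 14 − 33 + 21 = 2.

14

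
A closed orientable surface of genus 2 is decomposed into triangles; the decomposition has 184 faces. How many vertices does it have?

90

χ = 2 − 2·2 = -2, and every face is a triangle so 3F = 2E.
E = 3·184/2 = 276. Then V = -2 + E − F = -2 + 276 − 184 = 90.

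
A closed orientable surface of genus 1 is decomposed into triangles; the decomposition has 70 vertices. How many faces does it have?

140

χ = 2 − 2·1 = 0, and every face is a triangle so 3F = 2E.
V − E + F = 0 with E = 3F/2 gives 70 − (3/2 − 1)·F = 0, so F = 140 and E = 210.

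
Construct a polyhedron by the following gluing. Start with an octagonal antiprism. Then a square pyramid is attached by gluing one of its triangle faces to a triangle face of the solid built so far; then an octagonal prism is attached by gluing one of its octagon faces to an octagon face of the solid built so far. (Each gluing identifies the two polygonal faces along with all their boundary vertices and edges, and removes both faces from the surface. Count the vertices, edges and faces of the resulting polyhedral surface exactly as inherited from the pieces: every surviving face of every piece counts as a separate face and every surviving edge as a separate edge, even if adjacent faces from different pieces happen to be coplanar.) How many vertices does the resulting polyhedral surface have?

An octagonal antiprism: V=16, E=32, F=18.
Attach a square pyramid (V=5, E=8, F=5) along a 3-gon: merge 3 vertices and 3 edges, delete both glued faces → V=18, E=37, F=21.
Attach an octagonal prism (V=16, E=24, F=10) along an 8-gon: merge 8 vertices and 8 edges, delete both glued faces → V=26, E=53, F=29.
Check: V − E + F = 26 − 53 + 29 = 2.

26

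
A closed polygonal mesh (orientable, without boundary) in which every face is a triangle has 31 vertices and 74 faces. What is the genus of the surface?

4

Every face is a triangle, so 2E = 3·74 = 222, giving E = 111.
χ = V − E + F = 31 − 111 + 74 = -6.
For a closed orientable surface χ = 2 − 2g, so g = (2 − (-6))/2 = 4.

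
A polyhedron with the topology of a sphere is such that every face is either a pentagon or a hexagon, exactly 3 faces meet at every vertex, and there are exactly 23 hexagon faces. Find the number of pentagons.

12

Let x be the number of pentagons; then F = 23 + x.
Edge–face incidences: 2E = 6·23 + 5·x = 138 + 5x.
Every vertex has degree 3, so 3V = 2E.
Euler: V − E + F = 2 ⇒ (2E)/3 − E + (23 + x) = 2.
Multiply by 6: 2·(2E) − 3·(2E) + 6·(23 + x) = 12, i.e. 138 + 6x − (138 + 5x) = 12.
Collecting terms: x = 12.
Then 2E = 138 + 5·12 = 198, so E = 99, V = 2E/3 = 66, F = 23 + 12 = 35.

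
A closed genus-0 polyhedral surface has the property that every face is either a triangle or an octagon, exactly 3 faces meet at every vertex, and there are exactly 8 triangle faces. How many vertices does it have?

24

Let x be the number of octagons; then F = 8 + x.
Edge–face incidences: 2E = 3·8 + 8·x = 24 + 8x.
Every vertex has degree 3, so 3V = 2E.
Euler: V − E + F = 2 ⇒ (2E)/3 − E + (8 + x) = 2.
Multiply by 6: 2·(2E) − 3·(2E) + 6·(8 + x) = 12, i.e. 48 + 6x − (24 + 8x) = 12.
Collecting terms: −2x + 24 = 12, so −2x = −12, so x = 6.
Then 2E = 24 + 8·6 = 72, so E = 36, V = 2E/3 = 24, F = 8 + 6 = 14.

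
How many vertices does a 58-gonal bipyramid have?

60

A bipyramid over an n-gon has 2n triangular faces and n + 2 vertices: V = 58 + 2 = 60, E = 3·58 = 174, F = 2·58 = 116.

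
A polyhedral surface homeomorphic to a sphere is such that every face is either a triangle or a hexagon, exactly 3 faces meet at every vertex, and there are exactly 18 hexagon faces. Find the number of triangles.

Let x be the number of triangles; then F = 18 + x.
Edge–face incidences: 2E = 6·18 + 3·x = 108 + 3x.
Every vertex has degree 3, so 3V = 2E.
Euler: V − E + F = 2 ⇒ (2E)/3 − E + (18 + x) = 2.
Multiply by 6: 2·(2E) − 3·(2E) + 6·(18 + x) = 12, i.e. 108 + 6x − (108 + 3x) = 12.
Collecting terms: 3x = 12, so x = 4.
Then 2E = 108 + 3·4 = 120, so E = 60, V = 2E/3 = 40, F = 18 + 4 = 22.

4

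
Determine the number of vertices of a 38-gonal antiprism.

An antiprism on an n-gon has two n-gon caps and 2n triangles: V = 2·38 = 76, E = 4·38 = 152, F = 2·38 + 2 = 78.

76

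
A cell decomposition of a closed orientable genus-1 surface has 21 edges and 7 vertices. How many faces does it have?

14

For a closed orientable surface of genus 1, χ = 2 − 2·1 = 0.
F = 0 − V + E = 0 − 7 + 21 = 14.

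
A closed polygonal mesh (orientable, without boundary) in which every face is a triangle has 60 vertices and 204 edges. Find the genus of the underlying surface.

5

Every face is a triangle and each edge borders two faces, so 3F = 2·204, giving F = 136.
χ = V − E + F = 60 − 204 + 136 = -8.
For a closed orientable surface χ = 2 − 2g, so g = (2 − (-8))/2 = 5.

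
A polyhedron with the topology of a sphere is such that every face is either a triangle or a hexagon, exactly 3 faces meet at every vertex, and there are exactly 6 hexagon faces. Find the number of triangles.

4

Let x be the number of triangles; then F = 6 + x.
Edge–face incidences: 2E = 6·6 + 3·x = 36 + 3x.
Every vertex has degree 3, so 3V = 2E.
Euler: V − E + F = 2 ⇒ (2E)/3 − E + (6 + x) = 2.
Multiply by 6: 2·(2E) − 3·(2E) + 6·(6 + x) = 12, i.e. 36 + 6x − (36 + 3x) = 12.
Collecting terms: 3x = 12, so x = 4.
Then 2E = 36 + 3·4 = 48, so E = 24, V = 2E/3 = 16, F = 6 + 4 = 10.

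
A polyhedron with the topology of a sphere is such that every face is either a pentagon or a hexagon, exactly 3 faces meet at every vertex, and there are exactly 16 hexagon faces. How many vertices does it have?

52

Let x be the number of pentagons; then F = 16 + x.
Edge–face incidences: 2E = 6·16 + 5·x = 96 + 5x.
Every vertex has degree 3, so 3V = 2E.
Euler: V − E + F = 2 ⇒ (2E)/3 − E + (16 + x) = 2.
Multiply by 6: 2·(2E) − 3·(2E) + 6·(16 + x) = 12, i.e. 96 + 6x − (96 + 5x) = 12.
Collecting terms: x = 12.
Then 2E = 96 + 5·12 = 156, so E = 78, V = 2E/3 = 52, F = 16 + 12 = 28.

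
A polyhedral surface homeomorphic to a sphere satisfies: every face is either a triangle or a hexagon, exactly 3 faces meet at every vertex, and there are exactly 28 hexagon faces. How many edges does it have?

90

Let x be the number of triangles; then F = 28 + x.
Edge–face incidences: 2E = 6·28 + 3·x = 168 + 3x.
Every vertex has degree 3, so 3V = 2E.
Euler: V − E + F = 2 ⇒ (2E)/3 − E + (28 + x) = 2.
Multiply by 6: 2·(2E) − 3·(2E) + 6·(28 + x) = 12, i.e. 168 + 6x − (168 + 3x) = 12.
Collecting terms: 3x = 12, so x = 4.
Then 2E = 168 + 3·4 = 180, so E = 90, V = 2E/3 = 60, F = 28 + 4 = 32.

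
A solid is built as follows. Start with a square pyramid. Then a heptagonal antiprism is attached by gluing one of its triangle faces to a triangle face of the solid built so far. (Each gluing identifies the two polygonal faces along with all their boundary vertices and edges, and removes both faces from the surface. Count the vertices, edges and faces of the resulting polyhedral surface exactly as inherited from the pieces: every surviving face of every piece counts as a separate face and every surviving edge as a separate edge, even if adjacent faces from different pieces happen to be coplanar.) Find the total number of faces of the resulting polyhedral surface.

A square pyramid: V=5, E=8, F=5.
Attach a heptagonal antiprism (V=14, E=28, F=16) along a 3-gon: merge 3 vertices and 3 edges, delete both glued faces → V=16, E=33, F=19.
Check: V − E + F = 16 − 33 + 19 = 2.

19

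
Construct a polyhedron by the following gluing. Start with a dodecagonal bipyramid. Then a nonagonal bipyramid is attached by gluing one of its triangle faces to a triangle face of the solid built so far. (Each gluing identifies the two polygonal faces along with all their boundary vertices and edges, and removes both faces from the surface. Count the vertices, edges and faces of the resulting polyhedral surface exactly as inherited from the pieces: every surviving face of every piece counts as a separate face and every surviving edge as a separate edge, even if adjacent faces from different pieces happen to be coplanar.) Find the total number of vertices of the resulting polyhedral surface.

A dodecagonal bipyramid: V=14, E=36, F=24.
Attach a nonagonal bipyramid (V=11, E=27, F=18) along a 3-gon: merge 3 vertices and 3 edges, delete both glued faces → V=22, E=60, F=40.
Check: V − E + F = 22 − 60 + 40 = 2.

22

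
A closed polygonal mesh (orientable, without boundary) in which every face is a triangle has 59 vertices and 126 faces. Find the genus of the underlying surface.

Every face is a triangle, so 2E = 3·126 = 378, giving E = 189.
χ = V − E + F = 59 − 189 + 126 = -4.
For a closed orientable surface χ = 2 − 2g, so g = (2 − (-4))/2 = 3.

3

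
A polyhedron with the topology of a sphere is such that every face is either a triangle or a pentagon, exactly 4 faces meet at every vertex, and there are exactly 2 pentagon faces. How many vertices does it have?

10

Let x be the number of triangles; then F = 2 + x.
Edge–face incidences: 2E = 5·2 + 3·x = 10 + 3x.
Every vertex has degree 4, so 4V = 2E.
Euler: V − E + F = 2 ⇒ (2E)/4 − E + (2 + x) = 2.
Multiply by 8: 2·(2E) − 4·(2E) + 8·(2 + x) = 16, i.e. 16 + 8x − 2·(10 + 3x) = 16.
Collecting terms: 2x − 4 = 16, so 2x = 20, so x = 10.
Then 2E = 10 + 3·10 = 40, so E = 20, V = 2E/4 = 10, F = 2 + 10 = 12.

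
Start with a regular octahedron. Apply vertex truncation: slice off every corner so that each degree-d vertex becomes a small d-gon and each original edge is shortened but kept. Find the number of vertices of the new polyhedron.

24

The base solid has V = 6, E = 12, F = 8.
Truncation replaces each original edge-end by a new vertex, so V′ = 2E = 24.
Each original edge survives, and each old vertex of degree d contributes d new edges; summing degrees gives Σd = 2E, so E′ = E + 2E = 3E = 36.
Each original face survives and each original vertex becomes one new face: F′ = F + V = 14.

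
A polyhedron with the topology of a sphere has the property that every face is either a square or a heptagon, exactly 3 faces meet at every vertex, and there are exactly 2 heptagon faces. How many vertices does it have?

14

Let x be the number of squares; then F = 2 + x.
Edge–face incidences: 2E = 7·2 + 4·x = 14 + 4x.
Every vertex has degree 3, so 3V = 2E.
Euler: V − E + F = 2 ⇒ (2E)/3 − E + (2 + x) = 2.
Multiply by 6: 2·(2E) − 3·(2E) + 6·(2 + x) = 12, i.e. 12 + 6x − (14 + 4x) = 12.
Collecting terms: 2x − 2 = 12, so 2x = 14, so x = 7.
Then 2E = 14 + 4·7 = 42, so E = 21, V = 2E/3 = 14, F = 2 + 7 = 9.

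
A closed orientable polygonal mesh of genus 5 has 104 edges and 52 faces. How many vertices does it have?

For a closed orientable surface of genus 5, χ = 2 − 2·5 = -8.
V = -8 + E − F = -8 + 104 − 52 = 44.

44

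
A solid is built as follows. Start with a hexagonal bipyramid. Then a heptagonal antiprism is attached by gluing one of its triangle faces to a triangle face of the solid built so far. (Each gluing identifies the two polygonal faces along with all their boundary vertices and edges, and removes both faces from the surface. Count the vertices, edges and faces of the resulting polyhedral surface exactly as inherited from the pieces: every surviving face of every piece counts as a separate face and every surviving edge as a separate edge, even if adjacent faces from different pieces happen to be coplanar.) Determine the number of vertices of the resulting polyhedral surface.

19

A hexagonal bipyramid: V=8, E=18, F=12.
Attach a heptagonal antiprism (V=14, E=28, F=16) along a 3-gon: merge 3 vertices and 3 edges, delete both glued faces → V=19, E=43, F=26.
Check: V − E + F = 19 − 43 + 26 = 2.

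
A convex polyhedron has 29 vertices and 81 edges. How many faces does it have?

54

Here V − E + F = 2.
F = 2 − V + E = 2 − 29 + 81 = 54.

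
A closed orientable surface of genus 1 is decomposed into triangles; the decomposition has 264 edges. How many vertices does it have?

χ = 2 − 2·1 = 0, and every face is a triangle so 3F = 2E.
F = 2E/3 = 176. Then V = 0 + E − F = 0 + 264 − 176 = 88.

88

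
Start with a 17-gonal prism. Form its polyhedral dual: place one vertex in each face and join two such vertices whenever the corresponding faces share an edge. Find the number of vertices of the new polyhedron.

The base solid has V = 34, E = 51, F = 19.
The dual swaps V and F and preserves E: V′ = F = 19, E′ = E = 51, F′ = V = 34.

19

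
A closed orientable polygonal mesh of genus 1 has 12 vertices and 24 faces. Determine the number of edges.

36

For a closed orientable surface of genus 1, χ = 2 − 2·1 = 0.
E = V + F − (0) = 12 + 24 − (0) = 36.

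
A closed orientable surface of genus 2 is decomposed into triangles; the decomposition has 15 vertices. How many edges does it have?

χ = 2 − 2·2 = -2, and every face is a triangle so 3F = 2E.
V − E + F = -2 with E = 3F/2 gives 15 − (3/2 − 1)·F = -2, so F = 34 and E = 51.

51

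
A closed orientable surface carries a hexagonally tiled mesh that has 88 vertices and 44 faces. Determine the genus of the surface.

1

Every face is a hexagon, so 2E = 6·44 = 264, giving E = 132.
χ = V − E + F = 88 − 132 + 44 = 0.
For a closed orientable surface χ = 2 − 2g, so g = (2 − (0))/2 = 1.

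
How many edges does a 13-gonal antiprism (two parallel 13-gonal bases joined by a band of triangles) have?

52

An antiprism on an n-gon has two n-gon caps and 2n triangles: V = 2·13 = 26, E = 4·13 = 52, F = 2·13 + 2 = 28.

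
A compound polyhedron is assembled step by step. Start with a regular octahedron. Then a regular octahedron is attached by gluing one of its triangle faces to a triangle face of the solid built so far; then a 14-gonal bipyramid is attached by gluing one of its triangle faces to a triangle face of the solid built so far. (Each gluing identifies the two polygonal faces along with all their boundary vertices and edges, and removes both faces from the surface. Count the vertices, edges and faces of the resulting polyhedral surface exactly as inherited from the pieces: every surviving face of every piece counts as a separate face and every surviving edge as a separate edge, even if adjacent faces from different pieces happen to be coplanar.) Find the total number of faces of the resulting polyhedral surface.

40

A regular octahedron: V=6, E=12, F=8.
Attach a regular octahedron (V=6, E=12, F=8) along a 3-gon: merge 3 vertices and 3 edges, delete both glued faces → V=9, E=21, F=14.
Attach a 14-gonal bipyramid (V=16, E=42, F=28) along a 3-gon: merge 3 vertices and 3 edges, delete both glued faces → V=22, E=60, F=40.
Check: V − E + F = 22 − 60 + 40 = 2.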